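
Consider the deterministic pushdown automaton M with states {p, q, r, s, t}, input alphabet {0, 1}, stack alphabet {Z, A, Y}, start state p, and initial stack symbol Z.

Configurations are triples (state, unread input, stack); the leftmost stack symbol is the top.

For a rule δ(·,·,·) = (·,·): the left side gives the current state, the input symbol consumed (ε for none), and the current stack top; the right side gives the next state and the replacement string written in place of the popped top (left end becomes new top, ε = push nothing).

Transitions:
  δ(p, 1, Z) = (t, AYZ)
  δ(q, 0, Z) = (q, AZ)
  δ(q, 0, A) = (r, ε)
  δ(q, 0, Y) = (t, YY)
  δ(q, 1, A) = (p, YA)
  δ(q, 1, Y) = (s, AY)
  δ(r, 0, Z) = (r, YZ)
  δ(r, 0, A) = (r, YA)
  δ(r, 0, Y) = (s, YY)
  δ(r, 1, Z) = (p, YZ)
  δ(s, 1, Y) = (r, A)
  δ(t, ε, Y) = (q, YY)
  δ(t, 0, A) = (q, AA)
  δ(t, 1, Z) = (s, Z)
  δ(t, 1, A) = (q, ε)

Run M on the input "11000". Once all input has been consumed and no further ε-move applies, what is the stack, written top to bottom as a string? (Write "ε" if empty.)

(p, 11000, Z) ⊢ (t, 1000, AYZ) ⊢ (q, 000, YZ) ⊢ (t, 00, YYZ) ⊢ (q, 00, YYYZ) ⊢ (t, 0, YYYYZ) ⊢ (q, 0, YYYYYZ) ⊢ (t, ε, YYYYYYZ) ⊢ (q, ε, YYYYYYYZ)
All input consumed in state q with stack YYYYYYYZ.

YYYYYYYZ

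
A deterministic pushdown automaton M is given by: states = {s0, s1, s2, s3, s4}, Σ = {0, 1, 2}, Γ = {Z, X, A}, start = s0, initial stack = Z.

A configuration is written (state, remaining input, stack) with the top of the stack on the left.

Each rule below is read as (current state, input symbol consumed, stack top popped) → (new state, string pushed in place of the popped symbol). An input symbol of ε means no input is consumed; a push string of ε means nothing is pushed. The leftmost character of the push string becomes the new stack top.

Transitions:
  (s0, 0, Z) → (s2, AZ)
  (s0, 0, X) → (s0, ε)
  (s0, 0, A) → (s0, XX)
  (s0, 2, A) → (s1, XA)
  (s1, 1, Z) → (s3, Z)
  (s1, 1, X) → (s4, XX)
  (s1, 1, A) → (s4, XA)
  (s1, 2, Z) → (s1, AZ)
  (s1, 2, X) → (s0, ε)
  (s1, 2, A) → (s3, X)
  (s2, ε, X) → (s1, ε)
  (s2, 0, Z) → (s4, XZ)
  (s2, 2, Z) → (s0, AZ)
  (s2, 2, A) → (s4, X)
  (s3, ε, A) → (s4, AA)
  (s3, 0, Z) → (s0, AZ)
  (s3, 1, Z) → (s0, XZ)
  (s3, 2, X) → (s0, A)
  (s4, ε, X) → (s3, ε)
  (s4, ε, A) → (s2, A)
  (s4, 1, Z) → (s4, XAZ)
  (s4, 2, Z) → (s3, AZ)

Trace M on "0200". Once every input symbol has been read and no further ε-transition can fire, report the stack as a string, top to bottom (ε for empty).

XXZ

(s0, 0200, Z)
  read 0, top Z: go to s2, push AZ → (s2, 200, AZ)
  read 2, top A: go to s4, push X → (s4, 00, XZ)
  ε-move, top X: go to s3, push ε → (s3, 00, Z)
  read 0, top Z: go to s0, push AZ → (s0, 0, AZ)
  read 0, top A: go to s0, push XX → (s0, ε, XXZ)
All input consumed in state s0 with stack XXZ.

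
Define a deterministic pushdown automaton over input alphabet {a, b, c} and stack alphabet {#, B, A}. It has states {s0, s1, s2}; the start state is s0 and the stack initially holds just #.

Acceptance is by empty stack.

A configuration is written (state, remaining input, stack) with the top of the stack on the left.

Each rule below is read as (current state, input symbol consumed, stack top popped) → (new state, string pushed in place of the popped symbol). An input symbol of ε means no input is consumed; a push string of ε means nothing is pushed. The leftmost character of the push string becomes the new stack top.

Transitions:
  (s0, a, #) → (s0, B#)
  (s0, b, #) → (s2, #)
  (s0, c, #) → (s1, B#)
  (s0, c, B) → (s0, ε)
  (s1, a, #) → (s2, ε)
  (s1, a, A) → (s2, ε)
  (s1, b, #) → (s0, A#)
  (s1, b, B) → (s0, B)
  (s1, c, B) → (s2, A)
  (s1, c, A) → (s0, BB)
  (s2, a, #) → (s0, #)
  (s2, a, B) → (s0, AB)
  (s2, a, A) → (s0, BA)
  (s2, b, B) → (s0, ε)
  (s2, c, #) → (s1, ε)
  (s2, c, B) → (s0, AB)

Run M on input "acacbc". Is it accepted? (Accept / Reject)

(s0, acacbc, #)
  read a, top #: go to s0, push B# → (s0, cacbc, B#)
  read c, top B: go to s0, push ε → (s0, acbc, #)
  read a, top #: go to s0, push B# → (s0, cbc, B#)
  read c, top B: go to s0, push ε → (s0, bc, #)
  read b, top #: go to s2, push # → (s2, c, #)
  read c, top #: go to s1, push ε → (s1, ε, ε)
All input consumed and the stack is empty.

Accept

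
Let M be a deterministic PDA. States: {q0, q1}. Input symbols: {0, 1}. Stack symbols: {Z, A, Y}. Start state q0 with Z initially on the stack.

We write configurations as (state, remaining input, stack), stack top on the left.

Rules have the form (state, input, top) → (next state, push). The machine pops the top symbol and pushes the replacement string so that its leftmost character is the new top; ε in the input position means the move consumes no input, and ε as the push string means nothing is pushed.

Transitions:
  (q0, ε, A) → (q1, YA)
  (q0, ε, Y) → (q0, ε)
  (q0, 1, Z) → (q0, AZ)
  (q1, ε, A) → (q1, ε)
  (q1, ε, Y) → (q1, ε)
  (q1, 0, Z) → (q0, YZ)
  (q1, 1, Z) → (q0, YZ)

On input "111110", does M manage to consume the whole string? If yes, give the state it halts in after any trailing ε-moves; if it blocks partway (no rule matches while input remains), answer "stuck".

(q0, 111110, Z)
  read 1, top Z: go to q0, push AZ → (q0, 11110, AZ)
  ε-move, top A: go to q1, push YA → (q1, 11110, YAZ)
  ε-move, top Y: go to q1, push ε → (q1, 11110, AZ)
  ε-move, top A: go to q1, push ε → (q1, 11110, Z)
  read 1, top Z: go to q0, push YZ → (q0, 1110, YZ)
  ε-move, top Y: go to q0, push ε → (q0, 1110, Z)
  read 1, top Z: go to q0, push AZ → (q0, 110, AZ)
  ε-move, top A: go to q1, push YA → (q1, 110, YAZ)
  ε-move, top Y: go to q1, push ε → (q1, 110, AZ)
  ε-move, top A: go to q1, push ε → (q1, 110, Z)
  read 1, top Z: go to q0, push YZ → (q0, 10, YZ)
  ε-move, top Y: go to q0, push ε → (q0, 10, Z)
  read 1, top Z: go to q0, push AZ → (q0, 0, AZ)
  ε-move, top A: go to q1, push YA → (q1, 0, YAZ)
  ε-move, top Y: go to q1, push ε → (q1, 0, AZ)
  ε-move, top A: go to q1, push ε → (q1, 0, Z)
  read 0, top Z: go to q0, push YZ → (q0, ε, YZ)
  ε-move, top Y: go to q0, push ε → (q0, ε, Z)
All input consumed; M is in state q0.

q0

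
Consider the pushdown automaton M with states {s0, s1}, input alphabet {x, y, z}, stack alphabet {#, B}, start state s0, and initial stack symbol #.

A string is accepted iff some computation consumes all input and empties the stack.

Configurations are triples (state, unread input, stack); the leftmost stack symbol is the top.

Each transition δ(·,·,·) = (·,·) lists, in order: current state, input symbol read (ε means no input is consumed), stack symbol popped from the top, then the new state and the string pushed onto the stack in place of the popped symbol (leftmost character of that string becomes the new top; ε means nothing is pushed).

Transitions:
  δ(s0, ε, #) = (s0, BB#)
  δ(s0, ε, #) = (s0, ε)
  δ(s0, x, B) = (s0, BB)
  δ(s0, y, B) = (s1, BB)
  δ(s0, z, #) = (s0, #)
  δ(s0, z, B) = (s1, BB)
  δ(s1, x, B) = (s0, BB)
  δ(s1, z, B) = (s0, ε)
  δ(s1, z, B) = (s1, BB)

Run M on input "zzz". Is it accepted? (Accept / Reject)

Accept

One accepting computation: (s0, zzz, #) ⊢ (s0, zz, #) ⊢ (s0, z, #) ⊢ (s0, ε, #) ⊢ (s0, ε, ε)
All input consumed and the stack is empty.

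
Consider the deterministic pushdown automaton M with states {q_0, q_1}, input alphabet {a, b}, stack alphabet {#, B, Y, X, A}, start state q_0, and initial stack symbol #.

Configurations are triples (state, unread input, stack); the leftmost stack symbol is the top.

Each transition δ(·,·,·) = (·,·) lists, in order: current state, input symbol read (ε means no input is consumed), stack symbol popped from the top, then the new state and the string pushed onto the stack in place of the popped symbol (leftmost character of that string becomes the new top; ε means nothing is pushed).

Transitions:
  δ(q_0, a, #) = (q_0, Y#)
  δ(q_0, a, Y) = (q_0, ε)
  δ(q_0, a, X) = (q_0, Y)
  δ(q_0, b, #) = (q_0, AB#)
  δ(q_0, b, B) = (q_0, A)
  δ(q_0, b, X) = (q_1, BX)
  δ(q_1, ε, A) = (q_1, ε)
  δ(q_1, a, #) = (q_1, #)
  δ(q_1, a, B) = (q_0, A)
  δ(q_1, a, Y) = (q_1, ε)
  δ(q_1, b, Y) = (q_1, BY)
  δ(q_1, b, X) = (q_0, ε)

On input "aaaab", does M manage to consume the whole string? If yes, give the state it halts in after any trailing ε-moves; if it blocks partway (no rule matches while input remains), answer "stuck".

q_0

(q_0, aaaab, #)
  read a, top #: go to q_0, push Y# → (q_0, aaab, Y#)
  read a, top Y: go to q_0, push ε → (q_0, aab, #)
  read a, top #: go to q_0, push Y# → (q_0, ab, Y#)
  read a, top Y: go to q_0, push ε → (q_0, b, #)
  read b, top #: go to q_0, push AB# → (q_0, ε, AB#)
All input consumed; M is in state q_0.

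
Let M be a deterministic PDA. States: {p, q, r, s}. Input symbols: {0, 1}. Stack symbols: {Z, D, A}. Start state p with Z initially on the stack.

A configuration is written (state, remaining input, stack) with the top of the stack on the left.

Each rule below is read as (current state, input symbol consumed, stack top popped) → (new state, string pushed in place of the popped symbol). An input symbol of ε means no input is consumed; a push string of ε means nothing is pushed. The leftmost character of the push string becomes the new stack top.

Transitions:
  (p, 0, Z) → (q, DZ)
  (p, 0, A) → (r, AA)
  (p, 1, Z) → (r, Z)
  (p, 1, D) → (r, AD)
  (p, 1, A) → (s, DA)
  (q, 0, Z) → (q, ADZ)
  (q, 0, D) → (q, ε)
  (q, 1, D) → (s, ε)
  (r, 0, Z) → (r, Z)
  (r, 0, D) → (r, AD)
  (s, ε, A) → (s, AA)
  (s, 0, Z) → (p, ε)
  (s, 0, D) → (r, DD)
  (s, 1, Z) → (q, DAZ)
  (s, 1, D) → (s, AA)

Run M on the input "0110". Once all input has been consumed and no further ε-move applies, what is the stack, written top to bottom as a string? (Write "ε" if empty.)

AZ

(p, 0110, Z) ⊢ (q, 110, DZ) ⊢ (s, 10, Z) ⊢ (q, 0, DAZ) ⊢ (q, ε, AZ)
All input consumed in state q with stack AZ.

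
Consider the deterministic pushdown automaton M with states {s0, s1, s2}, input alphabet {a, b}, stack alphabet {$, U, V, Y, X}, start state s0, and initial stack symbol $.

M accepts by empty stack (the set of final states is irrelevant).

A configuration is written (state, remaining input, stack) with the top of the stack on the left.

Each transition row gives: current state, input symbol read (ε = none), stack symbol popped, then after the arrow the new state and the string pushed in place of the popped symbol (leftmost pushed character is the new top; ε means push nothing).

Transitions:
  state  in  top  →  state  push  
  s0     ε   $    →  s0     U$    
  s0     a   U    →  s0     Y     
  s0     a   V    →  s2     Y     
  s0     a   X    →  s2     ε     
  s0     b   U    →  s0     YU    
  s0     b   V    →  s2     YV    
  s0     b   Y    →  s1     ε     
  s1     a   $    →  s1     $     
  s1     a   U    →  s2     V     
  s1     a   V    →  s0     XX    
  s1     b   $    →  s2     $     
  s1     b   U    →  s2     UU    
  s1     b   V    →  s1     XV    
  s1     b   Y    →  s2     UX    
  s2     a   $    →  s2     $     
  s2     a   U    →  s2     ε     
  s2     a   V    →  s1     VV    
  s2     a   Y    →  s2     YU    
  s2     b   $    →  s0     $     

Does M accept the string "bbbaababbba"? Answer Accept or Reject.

Reject

(s0, bbbaababbba, $)
  ε-move, top $: go to s0, push U$ → (s0, bbbaababbba, U$)
  read b, top U: go to s0, push YU → (s0, bbaababbba, YU$)
  read b, top Y: go to s1, push ε → (s1, baababbba, U$)
  read b, top U: go to s2, push UU → (s2, aababbba, UU$)
  read a, top U: go to s2, push ε → (s2, ababbba, U$)
  read a, top U: go to s2, push ε → (s2, babbba, $)
  read b, top $: go to s0, push $ → (s0, abbba, $)
  ε-move, top $: go to s0, push U$ → (s0, abbba, U$)
  read a, top U: go to s0, push Y → (s0, bbba, Y$)
  read b, top Y: go to s1, push ε → (s1, bba, $)
  read b, top $: go to s2, push $ → (s2, ba, $)
  read b, top $: go to s0, push $ → (s0, a, $)
  ε-move, top $: go to s0, push U$ → (s0, a, U$)
  read a, top U: go to s0, push Y → (s0, ε, Y$)
All input consumed; stack is Y$, not empty, and no further ε-move applies.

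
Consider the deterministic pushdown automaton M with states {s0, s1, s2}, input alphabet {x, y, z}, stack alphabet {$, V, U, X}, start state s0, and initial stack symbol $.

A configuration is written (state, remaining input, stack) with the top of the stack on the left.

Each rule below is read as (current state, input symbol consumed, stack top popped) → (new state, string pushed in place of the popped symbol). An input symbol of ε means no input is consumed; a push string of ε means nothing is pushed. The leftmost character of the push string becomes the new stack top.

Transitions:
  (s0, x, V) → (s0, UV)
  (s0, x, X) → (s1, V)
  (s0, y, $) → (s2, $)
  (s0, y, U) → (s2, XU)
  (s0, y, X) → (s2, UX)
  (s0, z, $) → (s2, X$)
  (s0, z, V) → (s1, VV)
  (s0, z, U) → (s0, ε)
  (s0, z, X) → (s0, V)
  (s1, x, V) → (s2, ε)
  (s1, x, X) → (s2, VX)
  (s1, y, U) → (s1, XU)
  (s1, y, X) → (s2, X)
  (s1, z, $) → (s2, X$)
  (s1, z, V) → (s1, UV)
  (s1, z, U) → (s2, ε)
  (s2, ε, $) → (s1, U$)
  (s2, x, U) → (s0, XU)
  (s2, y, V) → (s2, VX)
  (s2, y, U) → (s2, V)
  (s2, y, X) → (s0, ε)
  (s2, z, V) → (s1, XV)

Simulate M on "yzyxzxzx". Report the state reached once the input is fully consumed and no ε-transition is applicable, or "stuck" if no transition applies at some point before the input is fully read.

(s0, yzyxzxzx, $)
  read y, top $: go to s2, push $ → (s2, zyxzxzx, $)
  ε-move, top $: go to s1, push U$ → (s1, zyxzxzx, U$)
  read z, top U: go to s2, push ε → (s2, yxzxzx, $)
  ε-move, top $: go to s1, push U$ → (s1, yxzxzx, U$)
  read y, top U: go to s1, push XU → (s1, xzxzx, XU$)
  read x, top X: go to s2, push VX → (s2, zxzx, VXU$)
  read z, top V: go to s1, push XV → (s1, xzx, XVXU$)
  read x, top X: go to s2, push VX → (s2, zx, VXVXU$)
  read z, top V: go to s1, push XV → (s1, x, XVXVXU$)
  read x, top X: go to s2, push VX → (s2, ε, VXVXVXU$)
All input consumed; M is in state s2.

s2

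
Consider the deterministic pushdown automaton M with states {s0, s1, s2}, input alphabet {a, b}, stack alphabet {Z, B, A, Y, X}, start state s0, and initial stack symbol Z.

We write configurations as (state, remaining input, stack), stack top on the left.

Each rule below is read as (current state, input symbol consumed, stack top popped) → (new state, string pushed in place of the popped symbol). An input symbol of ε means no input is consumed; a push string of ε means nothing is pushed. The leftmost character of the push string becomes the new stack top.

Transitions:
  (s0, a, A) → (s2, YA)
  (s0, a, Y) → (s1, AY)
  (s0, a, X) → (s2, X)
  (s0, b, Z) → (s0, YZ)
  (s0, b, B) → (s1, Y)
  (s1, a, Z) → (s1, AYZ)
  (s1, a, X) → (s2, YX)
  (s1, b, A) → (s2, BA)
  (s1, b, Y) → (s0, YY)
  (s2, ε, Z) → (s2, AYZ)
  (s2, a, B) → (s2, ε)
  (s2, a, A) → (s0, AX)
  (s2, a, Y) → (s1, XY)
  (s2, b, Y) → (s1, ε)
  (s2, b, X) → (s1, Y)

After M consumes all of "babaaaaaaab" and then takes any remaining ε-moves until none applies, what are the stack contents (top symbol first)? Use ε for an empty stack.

(s0, babaaaaaaab, Z)
  read b, top Z: go to s0, push YZ → (s0, abaaaaaaab, YZ)
  read a, top Y: go to s1, push AY → (s1, baaaaaaab, AYZ)
  read b, top A: go to s2, push BA → (s2, aaaaaaab, BAYZ)
  read a, top B: go to s2, push ε → (s2, aaaaaab, AYZ)
  read a, top A: go to s0, push AX → (s0, aaaaab, AXYZ)
  read a, top A: go to s2, push YA → (s2, aaaab, YAXYZ)
  read a, top Y: go to s1, push XY → (s1, aaab, XYAXYZ)
  read a, top X: go to s2, push YX → (s2, aab, YXYAXYZ)
  read a, top Y: go to s1, push XY → (s1, ab, XYXYAXYZ)
  read a, top X: go to s2, push YX → (s2, b, YXYXYAXYZ)
  read b, top Y: go to s1, push ε → (s1, ε, XYXYAXYZ)
All input consumed in state s1 with stack XYXYAXYZ.

XYXYAXYZ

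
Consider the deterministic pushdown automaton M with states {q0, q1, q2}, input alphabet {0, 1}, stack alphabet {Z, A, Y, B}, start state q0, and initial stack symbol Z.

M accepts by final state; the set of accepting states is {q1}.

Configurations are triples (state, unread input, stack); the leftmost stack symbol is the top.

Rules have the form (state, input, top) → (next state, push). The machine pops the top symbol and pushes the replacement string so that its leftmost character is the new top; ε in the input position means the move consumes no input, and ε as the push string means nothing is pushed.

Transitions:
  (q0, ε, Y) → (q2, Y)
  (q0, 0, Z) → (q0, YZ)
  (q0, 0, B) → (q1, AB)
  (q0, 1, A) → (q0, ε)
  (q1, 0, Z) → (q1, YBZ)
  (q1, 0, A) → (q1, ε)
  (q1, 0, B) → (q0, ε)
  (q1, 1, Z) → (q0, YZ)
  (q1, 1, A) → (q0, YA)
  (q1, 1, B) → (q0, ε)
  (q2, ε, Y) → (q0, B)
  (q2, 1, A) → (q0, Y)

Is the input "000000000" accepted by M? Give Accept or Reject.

(q0, 000000000, Z)
  read 0, top Z: go to q0, push YZ → (q0, 00000000, YZ)
  ε-move, top Y: go to q2, push Y → (q2, 00000000, YZ)
  ε-move, top Y: go to q0, push B → (q0, 00000000, BZ)
  read 0, top B: go to q1, push AB → (q1, 0000000, ABZ)
  read 0, top A: go to q1, push ε → (q1, 000000, BZ)
  read 0, top B: go to q0, push ε → (q0, 00000, Z)
  read 0, top Z: go to q0, push YZ → (q0, 0000, YZ)
  ε-move, top Y: go to q2, push Y → (q2, 0000, YZ)
  ε-move, top Y: go to q0, push B → (q0, 0000, BZ)
  read 0, top B: go to q1, push AB → (q1, 000, ABZ)
  read 0, top A: go to q1, push ε → (q1, 00, BZ)
  read 0, top B: go to q0, push ε → (q0, 0, Z)
  read 0, top Z: go to q0, push YZ → (q0, ε, YZ)
  ε-move, top Y: go to q2, push Y → (q2, ε, YZ)
  ε-move, top Y: go to q0, push B → (q0, ε, BZ)
All input consumed; state q0 ∉ F and no further ε-move applies.

Reject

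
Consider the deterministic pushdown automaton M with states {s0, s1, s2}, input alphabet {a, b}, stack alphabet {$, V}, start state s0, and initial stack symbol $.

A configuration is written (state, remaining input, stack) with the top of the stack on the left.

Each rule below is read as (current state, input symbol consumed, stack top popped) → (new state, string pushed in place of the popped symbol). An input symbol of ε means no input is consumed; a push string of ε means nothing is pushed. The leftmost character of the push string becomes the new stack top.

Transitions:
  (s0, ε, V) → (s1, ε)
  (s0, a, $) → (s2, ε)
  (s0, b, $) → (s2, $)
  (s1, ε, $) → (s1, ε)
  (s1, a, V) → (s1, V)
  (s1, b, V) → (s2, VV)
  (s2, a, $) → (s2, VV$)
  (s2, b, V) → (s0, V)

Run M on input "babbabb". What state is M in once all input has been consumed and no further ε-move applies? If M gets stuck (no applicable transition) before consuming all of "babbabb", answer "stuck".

stuck

(s0, babbabb, $)
  read b, top $: go to s2, push $ → (s2, abbabb, $)
  read a, top $: go to s2, push VV$ → (s2, bbabb, VV$)
  read b, top V: go to s0, push V → (s0, babb, VV$)
  ε-move, top V: go to s1, push ε → (s1, babb, V$)
  read b, top V: go to s2, push VV → (s2, abb, VV$)
No transition for (s2, a, top V); M blocks with input abb remaining.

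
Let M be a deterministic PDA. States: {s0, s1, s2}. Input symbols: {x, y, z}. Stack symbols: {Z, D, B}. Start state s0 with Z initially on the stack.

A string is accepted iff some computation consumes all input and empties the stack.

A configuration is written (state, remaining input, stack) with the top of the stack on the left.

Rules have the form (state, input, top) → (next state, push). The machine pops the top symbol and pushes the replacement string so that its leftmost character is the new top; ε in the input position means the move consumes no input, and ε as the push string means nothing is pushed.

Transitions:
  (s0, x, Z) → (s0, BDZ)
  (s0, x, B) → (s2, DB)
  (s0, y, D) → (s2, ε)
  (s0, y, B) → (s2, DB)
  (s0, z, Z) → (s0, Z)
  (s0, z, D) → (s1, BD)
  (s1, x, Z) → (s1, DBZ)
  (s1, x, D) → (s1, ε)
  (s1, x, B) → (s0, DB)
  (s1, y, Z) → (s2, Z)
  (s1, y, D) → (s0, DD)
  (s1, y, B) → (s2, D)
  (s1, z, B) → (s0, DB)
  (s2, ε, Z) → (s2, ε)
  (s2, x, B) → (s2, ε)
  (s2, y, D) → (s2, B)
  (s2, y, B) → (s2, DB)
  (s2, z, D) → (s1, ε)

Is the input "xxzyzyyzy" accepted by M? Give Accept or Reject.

(s0, xxzyzyyzy, Z)
  read x, top Z: go to s0, push BDZ → (s0, xzyzyyzy, BDZ)
  read x, top B: go to s2, push DB → (s2, zyzyyzy, DBDZ)
  read z, top D: go to s1, push ε → (s1, yzyyzy, BDZ)
  read y, top B: go to s2, push D → (s2, zyyzy, DDZ)
  read z, top D: go to s1, push ε → (s1, yyzy, DZ)
  read y, top D: go to s0, push DD → (s0, yzy, DDZ)
  read y, top D: go to s2, push ε → (s2, zy, DZ)
  read z, top D: go to s1, push ε → (s1, y, Z)
  read y, top Z: go to s2, push Z → (s2, ε, Z)
  ε-move, top Z: go to s2, push ε → (s2, ε, ε)
All input consumed and the stack is empty.

Accept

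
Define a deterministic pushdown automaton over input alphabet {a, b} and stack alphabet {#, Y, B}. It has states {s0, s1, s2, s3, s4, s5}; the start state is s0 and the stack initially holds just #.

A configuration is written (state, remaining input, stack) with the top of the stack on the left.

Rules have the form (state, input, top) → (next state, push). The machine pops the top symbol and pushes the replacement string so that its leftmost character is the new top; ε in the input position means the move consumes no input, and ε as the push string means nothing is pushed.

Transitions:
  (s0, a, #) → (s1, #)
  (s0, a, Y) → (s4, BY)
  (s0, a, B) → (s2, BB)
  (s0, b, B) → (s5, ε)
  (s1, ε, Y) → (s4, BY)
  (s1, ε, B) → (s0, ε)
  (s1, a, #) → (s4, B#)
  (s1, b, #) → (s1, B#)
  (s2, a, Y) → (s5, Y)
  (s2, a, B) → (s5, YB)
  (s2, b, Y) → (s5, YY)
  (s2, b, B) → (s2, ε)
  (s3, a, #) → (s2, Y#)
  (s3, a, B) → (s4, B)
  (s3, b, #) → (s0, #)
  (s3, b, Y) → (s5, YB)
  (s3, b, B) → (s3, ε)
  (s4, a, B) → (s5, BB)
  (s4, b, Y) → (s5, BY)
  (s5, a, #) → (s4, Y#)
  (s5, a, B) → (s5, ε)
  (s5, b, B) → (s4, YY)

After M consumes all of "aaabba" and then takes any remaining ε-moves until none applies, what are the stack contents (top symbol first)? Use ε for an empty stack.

YYB#

(s0, aaabba, #)
  read a, top #: go to s1, push # → (s1, aabba, #)
  read a, top #: go to s4, push B# → (s4, abba, B#)
  read a, top B: go to s5, push BB → (s5, bba, BB#)
  read b, top B: go to s4, push YY → (s4, ba, YYB#)
  read b, top Y: go to s5, push BY → (s5, a, BYYB#)
  read a, top B: go to s5, push ε → (s5, ε, YYB#)
All input consumed in state s5 with stack YYB#.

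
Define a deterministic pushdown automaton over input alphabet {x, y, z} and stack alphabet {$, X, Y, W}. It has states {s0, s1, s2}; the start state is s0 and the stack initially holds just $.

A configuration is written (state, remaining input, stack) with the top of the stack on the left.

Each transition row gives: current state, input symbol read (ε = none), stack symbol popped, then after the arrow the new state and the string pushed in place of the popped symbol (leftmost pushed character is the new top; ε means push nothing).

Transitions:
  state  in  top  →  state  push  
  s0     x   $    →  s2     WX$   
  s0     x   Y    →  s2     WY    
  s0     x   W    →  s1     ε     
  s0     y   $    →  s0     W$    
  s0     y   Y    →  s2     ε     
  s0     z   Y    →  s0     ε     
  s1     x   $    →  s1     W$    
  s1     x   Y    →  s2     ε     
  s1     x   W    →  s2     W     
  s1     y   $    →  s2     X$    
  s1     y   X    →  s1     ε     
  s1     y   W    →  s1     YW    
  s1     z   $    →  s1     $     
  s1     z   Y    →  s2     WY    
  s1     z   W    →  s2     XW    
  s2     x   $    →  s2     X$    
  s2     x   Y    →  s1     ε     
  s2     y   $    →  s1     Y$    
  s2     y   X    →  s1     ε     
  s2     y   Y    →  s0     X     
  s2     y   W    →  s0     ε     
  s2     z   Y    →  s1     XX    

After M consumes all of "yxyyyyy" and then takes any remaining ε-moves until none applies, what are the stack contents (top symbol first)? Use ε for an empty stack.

(s0, yxyyyyy, $)
  read y, top $: go to s0, push W$ → (s0, xyyyyy, W$)
  read x, top W: go to s1, push ε → (s1, yyyyy, $)
  read y, top $: go to s2, push X$ → (s2, yyyy, X$)
  read y, top X: go to s1, push ε → (s1, yyy, $)
  read y, top $: go to s2, push X$ → (s2, yy, X$)
  read y, top X: go to s1, push ε → (s1, y, $)
  read y, top $: go to s2, push X$ → (s2, ε, X$)
All input consumed in state s2 with stack X$.

X$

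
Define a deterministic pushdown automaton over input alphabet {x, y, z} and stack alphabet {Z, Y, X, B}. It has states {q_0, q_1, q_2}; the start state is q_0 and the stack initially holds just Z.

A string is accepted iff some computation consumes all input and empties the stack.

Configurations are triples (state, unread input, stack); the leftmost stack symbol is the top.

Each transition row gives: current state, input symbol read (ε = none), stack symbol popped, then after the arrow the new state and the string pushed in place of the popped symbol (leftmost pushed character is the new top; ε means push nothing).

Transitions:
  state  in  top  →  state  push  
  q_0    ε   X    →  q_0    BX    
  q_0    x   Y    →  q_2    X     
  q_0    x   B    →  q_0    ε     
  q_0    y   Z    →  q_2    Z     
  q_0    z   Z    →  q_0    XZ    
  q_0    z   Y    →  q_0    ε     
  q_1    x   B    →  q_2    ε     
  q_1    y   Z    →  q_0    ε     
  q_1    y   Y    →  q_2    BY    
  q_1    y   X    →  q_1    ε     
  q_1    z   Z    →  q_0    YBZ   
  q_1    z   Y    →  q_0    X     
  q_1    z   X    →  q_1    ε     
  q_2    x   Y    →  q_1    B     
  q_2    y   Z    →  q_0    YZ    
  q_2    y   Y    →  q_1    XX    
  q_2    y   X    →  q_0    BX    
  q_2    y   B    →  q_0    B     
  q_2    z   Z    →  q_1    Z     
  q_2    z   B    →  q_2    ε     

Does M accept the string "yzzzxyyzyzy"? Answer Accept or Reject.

Accept

(q_0, yzzzxyyzyzy, Z)
  read y, top Z: go to q_2, push Z → (q_2, zzzxyyzyzy, Z)
  read z, top Z: go to q_1, push Z → (q_1, zzxyyzyzy, Z)
  read z, top Z: go to q_0, push YBZ → (q_0, zxyyzyzy, YBZ)
  read z, top Y: go to q_0, push ε → (q_0, xyyzyzy, BZ)
  read x, top B: go to q_0, push ε → (q_0, yyzyzy, Z)
  read y, top Z: go to q_2, push Z → (q_2, yzyzy, Z)
  read y, top Z: go to q_0, push YZ → (q_0, zyzy, YZ)
  read z, top Y: go to q_0, push ε → (q_0, yzy, Z)
  read y, top Z: go to q_2, push Z → (q_2, zy, Z)
  read z, top Z: go to q_1, push Z → (q_1, y, Z)
  read y, top Z: go to q_0, push ε → (q_0, ε, ε)
All input consumed and the stack is empty.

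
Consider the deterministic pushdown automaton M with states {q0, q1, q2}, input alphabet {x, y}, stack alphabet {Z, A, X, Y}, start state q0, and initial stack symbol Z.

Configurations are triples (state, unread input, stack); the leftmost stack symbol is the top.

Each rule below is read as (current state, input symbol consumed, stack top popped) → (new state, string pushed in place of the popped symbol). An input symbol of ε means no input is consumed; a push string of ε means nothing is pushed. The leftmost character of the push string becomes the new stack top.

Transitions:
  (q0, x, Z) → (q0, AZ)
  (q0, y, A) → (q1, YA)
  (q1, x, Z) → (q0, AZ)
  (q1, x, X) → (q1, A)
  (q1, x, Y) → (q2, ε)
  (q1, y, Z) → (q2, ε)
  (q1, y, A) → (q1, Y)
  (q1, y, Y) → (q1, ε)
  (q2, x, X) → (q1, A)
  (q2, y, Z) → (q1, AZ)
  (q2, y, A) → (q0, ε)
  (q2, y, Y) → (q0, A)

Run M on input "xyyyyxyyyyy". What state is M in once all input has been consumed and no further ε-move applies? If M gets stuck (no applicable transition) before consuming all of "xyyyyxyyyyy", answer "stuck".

(q0, xyyyyxyyyyy, Z)
  read x, top Z: go to q0, push AZ → (q0, yyyyxyyyyy, AZ)
  read y, top A: go to q1, push YA → (q1, yyyxyyyyy, YAZ)
  read y, top Y: go to q1, push ε → (q1, yyxyyyyy, AZ)
  read y, top A: go to q1, push Y → (q1, yxyyyyy, YZ)
  read y, top Y: go to q1, push ε → (q1, xyyyyy, Z)
  read x, top Z: go to q0, push AZ → (q0, yyyyy, AZ)
  read y, top A: go to q1, push YA → (q1, yyyy, YAZ)
  read y, top Y: go to q1, push ε → (q1, yyy, AZ)
  read y, top A: go to q1, push Y → (q1, yy, YZ)
  read y, top Y: go to q1, push ε → (q1, y, Z)
  read y, top Z: go to q2, push ε → (q2, ε, ε)
All input consumed; M is in state q2.

q2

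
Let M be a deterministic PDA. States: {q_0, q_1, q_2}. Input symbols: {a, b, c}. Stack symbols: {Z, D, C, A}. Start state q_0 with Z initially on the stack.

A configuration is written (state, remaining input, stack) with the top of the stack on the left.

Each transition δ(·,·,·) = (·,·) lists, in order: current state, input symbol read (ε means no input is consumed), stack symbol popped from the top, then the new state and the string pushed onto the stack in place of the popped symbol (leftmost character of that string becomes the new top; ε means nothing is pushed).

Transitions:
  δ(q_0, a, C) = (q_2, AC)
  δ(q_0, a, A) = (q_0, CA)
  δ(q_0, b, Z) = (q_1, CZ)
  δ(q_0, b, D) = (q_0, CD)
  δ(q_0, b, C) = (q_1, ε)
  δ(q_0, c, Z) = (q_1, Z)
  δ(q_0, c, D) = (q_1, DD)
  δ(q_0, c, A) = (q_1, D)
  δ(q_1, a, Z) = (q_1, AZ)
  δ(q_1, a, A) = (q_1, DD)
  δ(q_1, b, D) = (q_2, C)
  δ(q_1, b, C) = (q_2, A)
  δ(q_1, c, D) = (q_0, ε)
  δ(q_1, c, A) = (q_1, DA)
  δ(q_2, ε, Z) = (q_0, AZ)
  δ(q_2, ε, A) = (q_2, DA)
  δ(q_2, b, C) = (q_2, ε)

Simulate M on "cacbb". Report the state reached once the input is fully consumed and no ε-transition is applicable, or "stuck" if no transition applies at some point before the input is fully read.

(q_0, cacbb, Z)
  read c, top Z: go to q_1, push Z → (q_1, acbb, Z)
  read a, top Z: go to q_1, push AZ → (q_1, cbb, AZ)
  read c, top A: go to q_1, push DA → (q_1, bb, DAZ)
  read b, top D: go to q_2, push C → (q_2, b, CAZ)
  read b, top C: go to q_2, push ε → (q_2, ε, AZ)
  ε-move, top A: go to q_2, push DA → (q_2, ε, DAZ)
All input consumed; M is in state q_2.

q_2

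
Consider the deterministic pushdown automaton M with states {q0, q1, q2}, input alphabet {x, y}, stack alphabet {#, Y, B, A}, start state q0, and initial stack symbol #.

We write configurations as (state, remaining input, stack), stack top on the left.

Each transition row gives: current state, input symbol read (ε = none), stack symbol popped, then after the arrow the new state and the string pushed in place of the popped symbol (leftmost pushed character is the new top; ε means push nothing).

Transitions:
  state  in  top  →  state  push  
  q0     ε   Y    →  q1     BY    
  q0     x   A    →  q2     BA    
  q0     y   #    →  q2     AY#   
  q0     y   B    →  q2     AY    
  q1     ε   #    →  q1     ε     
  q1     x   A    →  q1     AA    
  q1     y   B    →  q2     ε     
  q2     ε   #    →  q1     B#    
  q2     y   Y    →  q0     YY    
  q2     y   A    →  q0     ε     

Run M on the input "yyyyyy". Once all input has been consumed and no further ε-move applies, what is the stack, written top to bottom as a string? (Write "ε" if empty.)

BYYY#

(q0, yyyyyy, #) ⊢ (q2, yyyyy, AY#) ⊢ (q0, yyyy, Y#) ⊢ (q1, yyyy, BY#) ⊢ (q2, yyy, Y#) ⊢ (q0, yy, YY#) ⊢ (q1, yy, BYY#) ⊢ (q2, y, YY#) ⊢ (q0, ε, YYY#) ⊢ (q1, ε, BYYY#)
All input consumed in state q1 with stack BYYY#.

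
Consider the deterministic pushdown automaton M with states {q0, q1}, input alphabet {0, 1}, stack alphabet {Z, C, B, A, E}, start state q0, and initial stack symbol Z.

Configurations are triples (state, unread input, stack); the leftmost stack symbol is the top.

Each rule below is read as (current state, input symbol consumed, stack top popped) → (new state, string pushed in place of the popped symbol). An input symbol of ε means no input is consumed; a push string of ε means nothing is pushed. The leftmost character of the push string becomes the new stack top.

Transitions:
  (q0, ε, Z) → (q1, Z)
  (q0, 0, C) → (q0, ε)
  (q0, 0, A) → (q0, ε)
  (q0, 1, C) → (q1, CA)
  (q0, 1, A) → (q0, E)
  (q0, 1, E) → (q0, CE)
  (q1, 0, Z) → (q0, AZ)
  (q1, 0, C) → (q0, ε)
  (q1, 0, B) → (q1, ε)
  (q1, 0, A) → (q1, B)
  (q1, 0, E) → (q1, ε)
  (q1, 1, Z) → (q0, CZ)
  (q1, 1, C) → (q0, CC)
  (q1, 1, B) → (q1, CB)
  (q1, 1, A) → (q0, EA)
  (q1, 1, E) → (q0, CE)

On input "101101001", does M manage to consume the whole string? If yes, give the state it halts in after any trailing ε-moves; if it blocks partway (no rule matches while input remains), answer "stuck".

stuck

(q0, 101101001, Z)
  ε-move, top Z: go to q1, push Z → (q1, 101101001, Z)
  read 1, top Z: go to q0, push CZ → (q0, 01101001, CZ)
  read 0, top C: go to q0, push ε → (q0, 1101001, Z)
  ε-move, top Z: go to q1, push Z → (q1, 1101001, Z)
  read 1, top Z: go to q0, push CZ → (q0, 101001, CZ)
  read 1, top C: go to q1, push CA → (q1, 01001, CAZ)
  read 0, top C: go to q0, push ε → (q0, 1001, AZ)
  read 1, top A: go to q0, push E → (q0, 001, EZ)
No transition for (q0, 0, top E); M blocks with input 001 remaining.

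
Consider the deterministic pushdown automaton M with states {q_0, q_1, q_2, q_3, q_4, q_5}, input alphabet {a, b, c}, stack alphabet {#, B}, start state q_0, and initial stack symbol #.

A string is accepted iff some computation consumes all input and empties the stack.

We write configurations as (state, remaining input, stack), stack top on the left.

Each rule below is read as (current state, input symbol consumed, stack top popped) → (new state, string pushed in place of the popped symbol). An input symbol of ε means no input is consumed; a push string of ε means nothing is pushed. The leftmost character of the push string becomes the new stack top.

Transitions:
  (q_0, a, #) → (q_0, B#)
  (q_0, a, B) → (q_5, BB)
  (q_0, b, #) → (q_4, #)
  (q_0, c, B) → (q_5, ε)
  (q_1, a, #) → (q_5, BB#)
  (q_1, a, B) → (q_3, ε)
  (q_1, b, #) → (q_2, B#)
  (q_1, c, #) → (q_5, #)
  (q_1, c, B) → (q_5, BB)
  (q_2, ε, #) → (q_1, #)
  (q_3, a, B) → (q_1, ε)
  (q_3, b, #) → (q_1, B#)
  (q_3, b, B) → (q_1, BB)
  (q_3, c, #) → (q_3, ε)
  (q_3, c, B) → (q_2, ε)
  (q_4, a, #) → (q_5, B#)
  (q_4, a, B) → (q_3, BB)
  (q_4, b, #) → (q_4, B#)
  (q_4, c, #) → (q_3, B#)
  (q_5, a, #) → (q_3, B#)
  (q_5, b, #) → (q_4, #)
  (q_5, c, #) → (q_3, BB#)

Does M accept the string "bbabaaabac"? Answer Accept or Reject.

(q_0, bbabaaabac, #)
  read b, top #: go to q_4, push # → (q_4, babaaabac, #)
  read b, top #: go to q_4, push B# → (q_4, abaaabac, B#)
  read a, top B: go to q_3, push BB → (q_3, baaabac, BB#)
  read b, top B: go to q_1, push BB → (q_1, aaabac, BBB#)
  read a, top B: go to q_3, push ε → (q_3, aabac, BB#)
  read a, top B: go to q_1, push ε → (q_1, abac, B#)
  read a, top B: go to q_3, push ε → (q_3, bac, #)
  read b, top #: go to q_1, push B# → (q_1, ac, B#)
  read a, top B: go to q_3, push ε → (q_3, c, #)
  read c, top #: go to q_3, push ε → (q_3, ε, ε)
All input consumed and the stack is empty.

Accept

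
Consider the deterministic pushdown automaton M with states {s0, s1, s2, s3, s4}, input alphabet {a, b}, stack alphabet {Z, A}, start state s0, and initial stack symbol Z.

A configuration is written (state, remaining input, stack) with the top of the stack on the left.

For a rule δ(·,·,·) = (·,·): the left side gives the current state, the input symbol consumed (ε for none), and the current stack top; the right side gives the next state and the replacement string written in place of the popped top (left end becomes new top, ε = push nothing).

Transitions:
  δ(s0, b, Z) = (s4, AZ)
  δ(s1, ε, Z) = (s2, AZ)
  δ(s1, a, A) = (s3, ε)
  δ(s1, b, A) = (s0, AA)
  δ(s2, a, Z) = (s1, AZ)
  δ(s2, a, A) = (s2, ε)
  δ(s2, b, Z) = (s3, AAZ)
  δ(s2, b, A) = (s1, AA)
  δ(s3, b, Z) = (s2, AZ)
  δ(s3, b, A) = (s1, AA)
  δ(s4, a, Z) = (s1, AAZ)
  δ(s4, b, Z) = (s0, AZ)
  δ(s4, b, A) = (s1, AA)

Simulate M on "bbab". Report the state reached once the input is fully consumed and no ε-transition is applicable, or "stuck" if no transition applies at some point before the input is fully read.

(s0, bbab, Z)
  read b, top Z: go to s4, push AZ → (s4, bab, AZ)
  read b, top A: go to s1, push AA → (s1, ab, AAZ)
  read a, top A: go to s3, push ε → (s3, b, AZ)
  read b, top A: go to s1, push AA → (s1, ε, AAZ)
All input consumed; M is in state s1.

s1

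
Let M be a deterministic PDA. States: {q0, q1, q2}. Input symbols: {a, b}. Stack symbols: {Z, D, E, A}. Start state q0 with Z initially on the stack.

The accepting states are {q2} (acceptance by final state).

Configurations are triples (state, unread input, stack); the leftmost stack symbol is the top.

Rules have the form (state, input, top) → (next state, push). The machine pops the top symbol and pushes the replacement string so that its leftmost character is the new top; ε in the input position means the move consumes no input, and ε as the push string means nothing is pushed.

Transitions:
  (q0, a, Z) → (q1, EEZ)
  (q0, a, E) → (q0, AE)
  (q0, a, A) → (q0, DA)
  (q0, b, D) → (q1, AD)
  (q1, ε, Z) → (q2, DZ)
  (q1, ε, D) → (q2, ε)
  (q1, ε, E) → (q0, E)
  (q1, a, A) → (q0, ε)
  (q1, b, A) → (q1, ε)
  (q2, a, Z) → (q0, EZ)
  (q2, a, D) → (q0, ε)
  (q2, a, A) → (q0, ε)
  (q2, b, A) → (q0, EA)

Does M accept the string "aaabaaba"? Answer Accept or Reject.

Reject

(q0, aaabaaba, Z)
  read a, top Z: go to q1, push EEZ → (q1, aabaaba, EEZ)
  ε-move, top E: go to q0, push E → (q0, aabaaba, EEZ)
  read a, top E: go to q0, push AE → (q0, abaaba, AEEZ)
  read a, top A: go to q0, push DA → (q0, baaba, DAEEZ)
  read b, top D: go to q1, push AD → (q1, aaba, ADAEEZ)
  read a, top A: go to q0, push ε → (q0, aba, DAEEZ)
No transition applies at (q0, aba, DAEEZ); input not fully consumed.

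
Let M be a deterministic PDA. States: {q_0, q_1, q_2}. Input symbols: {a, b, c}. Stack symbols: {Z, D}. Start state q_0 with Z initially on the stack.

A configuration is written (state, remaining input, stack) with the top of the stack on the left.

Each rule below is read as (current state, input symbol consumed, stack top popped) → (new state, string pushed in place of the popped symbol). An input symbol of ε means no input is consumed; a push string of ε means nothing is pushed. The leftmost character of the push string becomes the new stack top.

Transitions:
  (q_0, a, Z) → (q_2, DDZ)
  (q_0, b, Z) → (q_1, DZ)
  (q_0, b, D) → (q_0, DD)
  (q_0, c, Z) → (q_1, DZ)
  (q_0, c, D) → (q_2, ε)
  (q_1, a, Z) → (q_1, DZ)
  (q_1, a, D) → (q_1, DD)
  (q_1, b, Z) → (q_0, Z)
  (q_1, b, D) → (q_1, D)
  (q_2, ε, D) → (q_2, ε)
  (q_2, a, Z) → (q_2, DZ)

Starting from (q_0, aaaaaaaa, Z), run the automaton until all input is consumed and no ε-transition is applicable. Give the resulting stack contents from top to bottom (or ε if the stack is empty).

Z

(q_0, aaaaaaaa, Z)
  read a, top Z: go to q_2, push DDZ → (q_2, aaaaaaa, DDZ)
  ε-move, top D: go to q_2, push ε → (q_2, aaaaaaa, DZ)
  ε-move, top D: go to q_2, push ε → (q_2, aaaaaaa, Z)
  read a, top Z: go to q_2, push DZ → (q_2, aaaaaa, DZ)
  ε-move, top D: go to q_2, push ε → (q_2, aaaaaa, Z)
  read a, top Z: go to q_2, push DZ → (q_2, aaaaa, DZ)
  ε-move, top D: go to q_2, push ε → (q_2, aaaaa, Z)
  read a, top Z: go to q_2, push DZ → (q_2, aaaa, DZ)
  ε-move, top D: go to q_2, push ε → (q_2, aaaa, Z)
  read a, top Z: go to q_2, push DZ → (q_2, aaa, DZ)
  ε-move, top D: go to q_2, push ε → (q_2, aaa, Z)
  read a, top Z: go to q_2, push DZ → (q_2, aa, DZ)
  ε-move, top D: go to q_2, push ε → (q_2, aa, Z)
  read a, top Z: go to q_2, push DZ → (q_2, a, DZ)
  ε-move, top D: go to q_2, push ε → (q_2, a, Z)
  read a, top Z: go to q_2, push DZ → (q_2, ε, DZ)
  ε-move, top D: go to q_2, push ε → (q_2, ε, Z)
All input consumed in state q_2 with stack Z.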